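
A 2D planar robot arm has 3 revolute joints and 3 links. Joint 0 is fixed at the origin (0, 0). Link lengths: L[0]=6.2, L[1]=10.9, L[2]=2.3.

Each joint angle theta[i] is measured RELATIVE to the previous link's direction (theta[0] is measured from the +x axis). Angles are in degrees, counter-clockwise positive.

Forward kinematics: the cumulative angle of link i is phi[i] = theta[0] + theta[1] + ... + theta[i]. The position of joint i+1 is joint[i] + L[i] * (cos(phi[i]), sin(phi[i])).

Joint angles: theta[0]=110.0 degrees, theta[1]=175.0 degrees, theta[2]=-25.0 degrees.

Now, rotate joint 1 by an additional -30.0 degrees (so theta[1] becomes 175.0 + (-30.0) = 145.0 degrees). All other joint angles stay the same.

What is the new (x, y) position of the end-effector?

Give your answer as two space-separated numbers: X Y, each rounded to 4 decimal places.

Answer: -6.4201 -6.4644

Derivation:
joint[0] = (0.0000, 0.0000)  (base)
link 0: phi[0] = 110 = 110 deg
  cos(110 deg) = -0.3420, sin(110 deg) = 0.9397
  joint[1] = (0.0000, 0.0000) + 6.2 * (-0.3420, 0.9397) = (0.0000 + -2.1205, 0.0000 + 5.8261) = (-2.1205, 5.8261)
link 1: phi[1] = 110 + 145 = 255 deg
  cos(255 deg) = -0.2588, sin(255 deg) = -0.9659
  joint[2] = (-2.1205, 5.8261) + 10.9 * (-0.2588, -0.9659) = (-2.1205 + -2.8211, 5.8261 + -10.5286) = (-4.9417, -4.7025)
link 2: phi[2] = 110 + 145 + -25 = 230 deg
  cos(230 deg) = -0.6428, sin(230 deg) = -0.7660
  joint[3] = (-4.9417, -4.7025) + 2.3 * (-0.6428, -0.7660) = (-4.9417 + -1.4784, -4.7025 + -1.7619) = (-6.4201, -6.4644)
End effector: (-6.4201, -6.4644)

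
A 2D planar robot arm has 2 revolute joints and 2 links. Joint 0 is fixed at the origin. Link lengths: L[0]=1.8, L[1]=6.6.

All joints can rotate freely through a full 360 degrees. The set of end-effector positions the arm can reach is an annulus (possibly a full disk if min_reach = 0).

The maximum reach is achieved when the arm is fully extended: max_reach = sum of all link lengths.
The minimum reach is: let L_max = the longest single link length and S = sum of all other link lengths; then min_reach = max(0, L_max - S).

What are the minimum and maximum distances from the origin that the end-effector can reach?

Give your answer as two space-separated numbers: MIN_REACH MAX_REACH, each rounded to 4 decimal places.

Answer: 4.8000 8.4000

Derivation:
Link lengths: [1.8, 6.6]
max_reach = 1.8 + 6.6 = 8.4
L_max = max([1.8, 6.6]) = 6.6
S (sum of others) = 8.4 - 6.6 = 1.8
min_reach = max(0, 6.6 - 1.8) = max(0, 4.8) = 4.8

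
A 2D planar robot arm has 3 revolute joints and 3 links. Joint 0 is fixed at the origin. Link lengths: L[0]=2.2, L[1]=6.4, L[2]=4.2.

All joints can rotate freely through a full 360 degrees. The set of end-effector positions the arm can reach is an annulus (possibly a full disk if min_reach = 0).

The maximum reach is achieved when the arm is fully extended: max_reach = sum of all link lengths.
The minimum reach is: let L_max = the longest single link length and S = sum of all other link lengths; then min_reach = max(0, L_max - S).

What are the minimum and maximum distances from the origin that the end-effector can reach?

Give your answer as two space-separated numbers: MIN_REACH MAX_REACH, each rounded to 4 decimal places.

Answer: 0.0000 12.8000

Derivation:
Link lengths: [2.2, 6.4, 4.2]
max_reach = 2.2 + 6.4 + 4.2 = 12.8
L_max = max([2.2, 6.4, 4.2]) = 6.4
S (sum of others) = 12.8 - 6.4 = 6.4
min_reach = max(0, 6.4 - 6.4) = max(0, 0) = 0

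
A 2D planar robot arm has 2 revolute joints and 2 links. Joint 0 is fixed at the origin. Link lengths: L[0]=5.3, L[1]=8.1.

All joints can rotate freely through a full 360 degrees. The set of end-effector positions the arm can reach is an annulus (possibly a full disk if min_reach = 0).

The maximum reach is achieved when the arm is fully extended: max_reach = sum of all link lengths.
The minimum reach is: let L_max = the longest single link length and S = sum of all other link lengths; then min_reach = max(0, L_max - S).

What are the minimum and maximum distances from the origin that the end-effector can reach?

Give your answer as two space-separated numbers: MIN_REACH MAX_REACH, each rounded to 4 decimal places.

Link lengths: [5.3, 8.1]
max_reach = 5.3 + 8.1 = 13.4
L_max = max([5.3, 8.1]) = 8.1
S (sum of others) = 13.4 - 8.1 = 5.3
min_reach = max(0, 8.1 - 5.3) = max(0, 2.8) = 2.8

Answer: 2.8000 13.4000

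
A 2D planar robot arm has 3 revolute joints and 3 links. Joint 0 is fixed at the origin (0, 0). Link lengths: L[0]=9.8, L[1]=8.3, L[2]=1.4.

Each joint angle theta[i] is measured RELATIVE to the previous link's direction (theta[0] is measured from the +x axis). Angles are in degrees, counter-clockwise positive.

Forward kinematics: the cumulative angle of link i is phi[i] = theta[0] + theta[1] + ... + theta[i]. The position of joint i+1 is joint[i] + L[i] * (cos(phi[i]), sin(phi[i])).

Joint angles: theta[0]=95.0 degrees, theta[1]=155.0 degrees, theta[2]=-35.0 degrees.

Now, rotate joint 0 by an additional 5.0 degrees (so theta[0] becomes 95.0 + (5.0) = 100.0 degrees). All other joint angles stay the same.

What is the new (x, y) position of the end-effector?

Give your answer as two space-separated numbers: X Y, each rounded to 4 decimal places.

joint[0] = (0.0000, 0.0000)  (base)
link 0: phi[0] = 100 = 100 deg
  cos(100 deg) = -0.1736, sin(100 deg) = 0.9848
  joint[1] = (0.0000, 0.0000) + 9.8 * (-0.1736, 0.9848) = (0.0000 + -1.7018, 0.0000 + 9.6511) = (-1.7018, 9.6511)
link 1: phi[1] = 100 + 155 = 255 deg
  cos(255 deg) = -0.2588, sin(255 deg) = -0.9659
  joint[2] = (-1.7018, 9.6511) + 8.3 * (-0.2588, -0.9659) = (-1.7018 + -2.1482, 9.6511 + -8.0172) = (-3.8500, 1.6339)
link 2: phi[2] = 100 + 155 + -35 = 220 deg
  cos(220 deg) = -0.7660, sin(220 deg) = -0.6428
  joint[3] = (-3.8500, 1.6339) + 1.4 * (-0.7660, -0.6428) = (-3.8500 + -1.0725, 1.6339 + -0.8999) = (-4.9224, 0.7340)
End effector: (-4.9224, 0.7340)

Answer: -4.9224 0.7340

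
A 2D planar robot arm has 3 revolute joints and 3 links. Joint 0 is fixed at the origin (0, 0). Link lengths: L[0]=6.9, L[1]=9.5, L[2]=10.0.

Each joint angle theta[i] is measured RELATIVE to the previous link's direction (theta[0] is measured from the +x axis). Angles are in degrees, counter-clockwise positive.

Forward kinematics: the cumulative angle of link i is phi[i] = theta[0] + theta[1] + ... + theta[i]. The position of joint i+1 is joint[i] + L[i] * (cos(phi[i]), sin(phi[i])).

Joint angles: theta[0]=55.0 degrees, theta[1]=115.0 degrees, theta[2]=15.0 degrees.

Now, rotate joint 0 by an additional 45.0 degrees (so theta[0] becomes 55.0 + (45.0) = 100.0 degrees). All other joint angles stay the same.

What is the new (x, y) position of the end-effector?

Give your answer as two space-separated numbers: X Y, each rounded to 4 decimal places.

joint[0] = (0.0000, 0.0000)  (base)
link 0: phi[0] = 100 = 100 deg
  cos(100 deg) = -0.1736, sin(100 deg) = 0.9848
  joint[1] = (0.0000, 0.0000) + 6.9 * (-0.1736, 0.9848) = (0.0000 + -1.1982, 0.0000 + 6.7952) = (-1.1982, 6.7952)
link 1: phi[1] = 100 + 115 = 215 deg
  cos(215 deg) = -0.8192, sin(215 deg) = -0.5736
  joint[2] = (-1.1982, 6.7952) + 9.5 * (-0.8192, -0.5736) = (-1.1982 + -7.7819, 6.7952 + -5.4490) = (-8.9801, 1.3462)
link 2: phi[2] = 100 + 115 + 15 = 230 deg
  cos(230 deg) = -0.6428, sin(230 deg) = -0.7660
  joint[3] = (-8.9801, 1.3462) + 10 * (-0.6428, -0.7660) = (-8.9801 + -6.4279, 1.3462 + -7.6604) = (-15.4080, -6.3142)
End effector: (-15.4080, -6.3142)

Answer: -15.4080 -6.3142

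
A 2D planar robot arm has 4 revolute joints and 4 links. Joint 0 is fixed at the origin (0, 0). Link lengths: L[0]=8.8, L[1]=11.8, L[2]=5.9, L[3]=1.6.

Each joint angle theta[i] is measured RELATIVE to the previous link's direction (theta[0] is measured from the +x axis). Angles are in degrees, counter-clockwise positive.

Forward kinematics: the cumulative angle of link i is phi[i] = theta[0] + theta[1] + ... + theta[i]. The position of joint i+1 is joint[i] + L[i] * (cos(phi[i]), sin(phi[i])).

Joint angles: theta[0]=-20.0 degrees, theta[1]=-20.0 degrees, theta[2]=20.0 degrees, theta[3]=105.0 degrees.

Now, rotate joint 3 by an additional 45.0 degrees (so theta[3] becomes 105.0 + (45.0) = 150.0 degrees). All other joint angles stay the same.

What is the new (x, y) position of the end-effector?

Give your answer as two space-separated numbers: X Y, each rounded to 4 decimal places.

joint[0] = (0.0000, 0.0000)  (base)
link 0: phi[0] = -20 = -20 deg
  cos(-20 deg) = 0.9397, sin(-20 deg) = -0.3420
  joint[1] = (0.0000, 0.0000) + 8.8 * (0.9397, -0.3420) = (0.0000 + 8.2693, 0.0000 + -3.0098) = (8.2693, -3.0098)
link 1: phi[1] = -20 + -20 = -40 deg
  cos(-40 deg) = 0.7660, sin(-40 deg) = -0.6428
  joint[2] = (8.2693, -3.0098) + 11.8 * (0.7660, -0.6428) = (8.2693 + 9.0393, -3.0098 + -7.5849) = (17.3086, -10.5947)
link 2: phi[2] = -20 + -20 + 20 = -20 deg
  cos(-20 deg) = 0.9397, sin(-20 deg) = -0.3420
  joint[3] = (17.3086, -10.5947) + 5.9 * (0.9397, -0.3420) = (17.3086 + 5.5442, -10.5947 + -2.0179) = (22.8528, -12.6126)
link 3: phi[3] = -20 + -20 + 20 + 150 = 130 deg
  cos(130 deg) = -0.6428, sin(130 deg) = 0.7660
  joint[4] = (22.8528, -12.6126) + 1.6 * (-0.6428, 0.7660) = (22.8528 + -1.0285, -12.6126 + 1.2257) = (21.8243, -11.3869)
End effector: (21.8243, -11.3869)

Answer: 21.8243 -11.3869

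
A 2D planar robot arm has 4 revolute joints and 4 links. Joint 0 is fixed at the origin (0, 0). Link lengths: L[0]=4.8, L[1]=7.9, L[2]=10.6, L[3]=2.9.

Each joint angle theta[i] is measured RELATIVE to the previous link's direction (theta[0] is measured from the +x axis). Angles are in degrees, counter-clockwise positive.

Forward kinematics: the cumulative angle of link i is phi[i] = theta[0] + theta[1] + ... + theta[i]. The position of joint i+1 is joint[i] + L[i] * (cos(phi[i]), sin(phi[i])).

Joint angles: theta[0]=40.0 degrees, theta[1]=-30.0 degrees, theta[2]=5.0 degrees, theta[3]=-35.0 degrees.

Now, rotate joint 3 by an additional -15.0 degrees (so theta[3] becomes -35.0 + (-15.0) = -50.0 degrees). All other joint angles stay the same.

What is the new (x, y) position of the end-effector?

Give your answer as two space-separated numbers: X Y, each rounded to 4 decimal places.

Answer: 24.0713 5.5373

Derivation:
joint[0] = (0.0000, 0.0000)  (base)
link 0: phi[0] = 40 = 40 deg
  cos(40 deg) = 0.7660, sin(40 deg) = 0.6428
  joint[1] = (0.0000, 0.0000) + 4.8 * (0.7660, 0.6428) = (0.0000 + 3.6770, 0.0000 + 3.0854) = (3.6770, 3.0854)
link 1: phi[1] = 40 + -30 = 10 deg
  cos(10 deg) = 0.9848, sin(10 deg) = 0.1736
  joint[2] = (3.6770, 3.0854) + 7.9 * (0.9848, 0.1736) = (3.6770 + 7.7800, 3.0854 + 1.3718) = (11.4570, 4.4572)
link 2: phi[2] = 40 + -30 + 5 = 15 deg
  cos(15 deg) = 0.9659, sin(15 deg) = 0.2588
  joint[3] = (11.4570, 4.4572) + 10.6 * (0.9659, 0.2588) = (11.4570 + 10.2388, 4.4572 + 2.7435) = (21.6958, 7.2007)
link 3: phi[3] = 40 + -30 + 5 + -50 = -35 deg
  cos(-35 deg) = 0.8192, sin(-35 deg) = -0.5736
  joint[4] = (21.6958, 7.2007) + 2.9 * (0.8192, -0.5736) = (21.6958 + 2.3755, 7.2007 + -1.6634) = (24.0713, 5.5373)
End effector: (24.0713, 5.5373)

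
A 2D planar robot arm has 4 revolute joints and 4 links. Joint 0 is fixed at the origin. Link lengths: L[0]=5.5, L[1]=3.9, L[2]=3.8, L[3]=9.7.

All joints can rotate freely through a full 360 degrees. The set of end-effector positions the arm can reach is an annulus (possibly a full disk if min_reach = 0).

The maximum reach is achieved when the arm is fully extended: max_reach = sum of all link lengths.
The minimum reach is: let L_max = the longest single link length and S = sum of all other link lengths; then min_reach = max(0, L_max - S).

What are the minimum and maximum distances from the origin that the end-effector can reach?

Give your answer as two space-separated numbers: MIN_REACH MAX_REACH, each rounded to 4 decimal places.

Answer: 0.0000 22.9000

Derivation:
Link lengths: [5.5, 3.9, 3.8, 9.7]
max_reach = 5.5 + 3.9 + 3.8 + 9.7 = 22.9
L_max = max([5.5, 3.9, 3.8, 9.7]) = 9.7
S (sum of others) = 22.9 - 9.7 = 13.2
min_reach = max(0, 9.7 - 13.2) = max(0, -3.5) = 0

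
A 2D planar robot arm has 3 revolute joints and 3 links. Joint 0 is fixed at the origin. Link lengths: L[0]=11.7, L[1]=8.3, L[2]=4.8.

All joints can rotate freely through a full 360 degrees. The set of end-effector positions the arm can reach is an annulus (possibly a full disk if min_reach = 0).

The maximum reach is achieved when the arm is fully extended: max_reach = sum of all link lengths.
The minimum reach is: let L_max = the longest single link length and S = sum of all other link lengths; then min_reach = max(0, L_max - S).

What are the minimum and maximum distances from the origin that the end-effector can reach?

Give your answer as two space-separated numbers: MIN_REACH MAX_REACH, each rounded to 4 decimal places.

Answer: 0.0000 24.8000

Derivation:
Link lengths: [11.7, 8.3, 4.8]
max_reach = 11.7 + 8.3 + 4.8 = 24.8
L_max = max([11.7, 8.3, 4.8]) = 11.7
S (sum of others) = 24.8 - 11.7 = 13.1
min_reach = max(0, 11.7 - 13.1) = max(0, -1.4) = 0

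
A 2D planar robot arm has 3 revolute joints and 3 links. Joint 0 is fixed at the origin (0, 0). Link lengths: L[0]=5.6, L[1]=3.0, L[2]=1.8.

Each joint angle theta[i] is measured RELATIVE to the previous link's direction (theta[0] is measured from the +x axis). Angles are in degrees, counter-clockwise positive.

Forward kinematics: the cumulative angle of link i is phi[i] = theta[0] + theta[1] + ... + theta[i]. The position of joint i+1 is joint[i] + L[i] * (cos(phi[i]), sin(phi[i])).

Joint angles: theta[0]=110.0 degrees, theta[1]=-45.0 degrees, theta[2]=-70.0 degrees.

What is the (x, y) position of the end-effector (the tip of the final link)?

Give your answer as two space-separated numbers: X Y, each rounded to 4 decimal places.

Answer: 1.1457 7.8243

Derivation:
joint[0] = (0.0000, 0.0000)  (base)
link 0: phi[0] = 110 = 110 deg
  cos(110 deg) = -0.3420, sin(110 deg) = 0.9397
  joint[1] = (0.0000, 0.0000) + 5.6 * (-0.3420, 0.9397) = (0.0000 + -1.9153, 0.0000 + 5.2623) = (-1.9153, 5.2623)
link 1: phi[1] = 110 + -45 = 65 deg
  cos(65 deg) = 0.4226, sin(65 deg) = 0.9063
  joint[2] = (-1.9153, 5.2623) + 3 * (0.4226, 0.9063) = (-1.9153 + 1.2679, 5.2623 + 2.7189) = (-0.6475, 7.9812)
link 2: phi[2] = 110 + -45 + -70 = -5 deg
  cos(-5 deg) = 0.9962, sin(-5 deg) = -0.0872
  joint[3] = (-0.6475, 7.9812) + 1.8 * (0.9962, -0.0872) = (-0.6475 + 1.7932, 7.9812 + -0.1569) = (1.1457, 7.8243)
End effector: (1.1457, 7.8243)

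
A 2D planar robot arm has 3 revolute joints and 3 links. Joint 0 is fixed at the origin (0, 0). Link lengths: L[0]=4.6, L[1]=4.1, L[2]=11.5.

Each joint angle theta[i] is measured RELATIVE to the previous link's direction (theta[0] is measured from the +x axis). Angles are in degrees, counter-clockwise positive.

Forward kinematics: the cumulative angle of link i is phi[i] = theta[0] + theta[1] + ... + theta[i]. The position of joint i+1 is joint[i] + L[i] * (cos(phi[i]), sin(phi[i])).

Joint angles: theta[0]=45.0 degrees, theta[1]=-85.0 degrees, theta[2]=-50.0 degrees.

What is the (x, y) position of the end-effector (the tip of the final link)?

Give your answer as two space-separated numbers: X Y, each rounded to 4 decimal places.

joint[0] = (0.0000, 0.0000)  (base)
link 0: phi[0] = 45 = 45 deg
  cos(45 deg) = 0.7071, sin(45 deg) = 0.7071
  joint[1] = (0.0000, 0.0000) + 4.6 * (0.7071, 0.7071) = (0.0000 + 3.2527, 0.0000 + 3.2527) = (3.2527, 3.2527)
link 1: phi[1] = 45 + -85 = -40 deg
  cos(-40 deg) = 0.7660, sin(-40 deg) = -0.6428
  joint[2] = (3.2527, 3.2527) + 4.1 * (0.7660, -0.6428) = (3.2527 + 3.1408, 3.2527 + -2.6354) = (6.3935, 0.6173)
link 2: phi[2] = 45 + -85 + -50 = -90 deg
  cos(-90 deg) = 0.0000, sin(-90 deg) = -1.0000
  joint[3] = (6.3935, 0.6173) + 11.5 * (0.0000, -1.0000) = (6.3935 + 0.0000, 0.6173 + -11.5000) = (6.3935, -10.8827)
End effector: (6.3935, -10.8827)

Answer: 6.3935 -10.8827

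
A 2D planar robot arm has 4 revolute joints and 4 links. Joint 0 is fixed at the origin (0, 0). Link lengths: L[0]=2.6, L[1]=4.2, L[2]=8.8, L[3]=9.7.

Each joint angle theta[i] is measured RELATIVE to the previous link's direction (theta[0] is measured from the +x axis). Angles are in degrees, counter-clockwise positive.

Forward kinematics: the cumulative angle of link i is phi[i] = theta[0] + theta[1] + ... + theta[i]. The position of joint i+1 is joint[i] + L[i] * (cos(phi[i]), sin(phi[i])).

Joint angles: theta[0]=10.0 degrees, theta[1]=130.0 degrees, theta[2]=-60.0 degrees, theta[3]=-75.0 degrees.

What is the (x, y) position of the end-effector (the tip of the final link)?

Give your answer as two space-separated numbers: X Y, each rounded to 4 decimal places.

joint[0] = (0.0000, 0.0000)  (base)
link 0: phi[0] = 10 = 10 deg
  cos(10 deg) = 0.9848, sin(10 deg) = 0.1736
  joint[1] = (0.0000, 0.0000) + 2.6 * (0.9848, 0.1736) = (0.0000 + 2.5605, 0.0000 + 0.4515) = (2.5605, 0.4515)
link 1: phi[1] = 10 + 130 = 140 deg
  cos(140 deg) = -0.7660, sin(140 deg) = 0.6428
  joint[2] = (2.5605, 0.4515) + 4.2 * (-0.7660, 0.6428) = (2.5605 + -3.2174, 0.4515 + 2.6997) = (-0.6569, 3.1512)
link 2: phi[2] = 10 + 130 + -60 = 80 deg
  cos(80 deg) = 0.1736, sin(80 deg) = 0.9848
  joint[3] = (-0.6569, 3.1512) + 8.8 * (0.1736, 0.9848) = (-0.6569 + 1.5281, 3.1512 + 8.6663) = (0.8712, 11.8175)
link 3: phi[3] = 10 + 130 + -60 + -75 = 5 deg
  cos(5 deg) = 0.9962, sin(5 deg) = 0.0872
  joint[4] = (0.8712, 11.8175) + 9.7 * (0.9962, 0.0872) = (0.8712 + 9.6631, 11.8175 + 0.8454) = (10.5343, 12.6629)
End effector: (10.5343, 12.6629)

Answer: 10.5343 12.6629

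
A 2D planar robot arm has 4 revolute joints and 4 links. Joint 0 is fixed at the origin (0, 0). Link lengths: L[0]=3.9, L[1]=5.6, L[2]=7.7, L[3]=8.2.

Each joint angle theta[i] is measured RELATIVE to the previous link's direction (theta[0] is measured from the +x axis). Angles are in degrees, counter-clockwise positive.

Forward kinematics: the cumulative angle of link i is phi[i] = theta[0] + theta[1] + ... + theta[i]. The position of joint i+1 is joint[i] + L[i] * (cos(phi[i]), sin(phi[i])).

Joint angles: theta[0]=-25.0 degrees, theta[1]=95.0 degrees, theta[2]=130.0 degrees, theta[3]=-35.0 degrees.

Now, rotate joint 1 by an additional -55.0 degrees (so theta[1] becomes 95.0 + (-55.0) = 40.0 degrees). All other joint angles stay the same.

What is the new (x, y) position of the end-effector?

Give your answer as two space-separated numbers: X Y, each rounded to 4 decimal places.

Answer: -0.1683 11.9232

Derivation:
joint[0] = (0.0000, 0.0000)  (base)
link 0: phi[0] = -25 = -25 deg
  cos(-25 deg) = 0.9063, sin(-25 deg) = -0.4226
  joint[1] = (0.0000, 0.0000) + 3.9 * (0.9063, -0.4226) = (0.0000 + 3.5346, 0.0000 + -1.6482) = (3.5346, -1.6482)
link 1: phi[1] = -25 + 40 = 15 deg
  cos(15 deg) = 0.9659, sin(15 deg) = 0.2588
  joint[2] = (3.5346, -1.6482) + 5.6 * (0.9659, 0.2588) = (3.5346 + 5.4092, -1.6482 + 1.4494) = (8.9438, -0.1988)
link 2: phi[2] = -25 + 40 + 130 = 145 deg
  cos(145 deg) = -0.8192, sin(145 deg) = 0.5736
  joint[3] = (8.9438, -0.1988) + 7.7 * (-0.8192, 0.5736) = (8.9438 + -6.3075, -0.1988 + 4.4165) = (2.6363, 4.2177)
link 3: phi[3] = -25 + 40 + 130 + -35 = 110 deg
  cos(110 deg) = -0.3420, sin(110 deg) = 0.9397
  joint[4] = (2.6363, 4.2177) + 8.2 * (-0.3420, 0.9397) = (2.6363 + -2.8046, 4.2177 + 7.7055) = (-0.1683, 11.9232)
End effector: (-0.1683, 11.9232)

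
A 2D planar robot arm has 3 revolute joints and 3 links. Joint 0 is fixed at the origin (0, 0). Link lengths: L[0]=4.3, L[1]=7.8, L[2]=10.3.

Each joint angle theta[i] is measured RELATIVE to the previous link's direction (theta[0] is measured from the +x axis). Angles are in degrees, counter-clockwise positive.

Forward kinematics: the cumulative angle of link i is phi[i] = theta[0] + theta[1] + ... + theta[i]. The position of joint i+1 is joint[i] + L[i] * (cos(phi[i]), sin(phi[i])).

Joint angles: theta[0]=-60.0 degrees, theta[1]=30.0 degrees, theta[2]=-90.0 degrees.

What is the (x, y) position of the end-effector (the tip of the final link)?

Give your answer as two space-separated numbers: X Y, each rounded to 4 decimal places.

Answer: 3.7550 -16.5440

Derivation:
joint[0] = (0.0000, 0.0000)  (base)
link 0: phi[0] = -60 = -60 deg
  cos(-60 deg) = 0.5000, sin(-60 deg) = -0.8660
  joint[1] = (0.0000, 0.0000) + 4.3 * (0.5000, -0.8660) = (0.0000 + 2.1500, 0.0000 + -3.7239) = (2.1500, -3.7239)
link 1: phi[1] = -60 + 30 = -30 deg
  cos(-30 deg) = 0.8660, sin(-30 deg) = -0.5000
  joint[2] = (2.1500, -3.7239) + 7.8 * (0.8660, -0.5000) = (2.1500 + 6.7550, -3.7239 + -3.9000) = (8.9050, -7.6239)
link 2: phi[2] = -60 + 30 + -90 = -120 deg
  cos(-120 deg) = -0.5000, sin(-120 deg) = -0.8660
  joint[3] = (8.9050, -7.6239) + 10.3 * (-0.5000, -0.8660) = (8.9050 + -5.1500, -7.6239 + -8.9201) = (3.7550, -16.5440)
End effector: (3.7550, -16.5440)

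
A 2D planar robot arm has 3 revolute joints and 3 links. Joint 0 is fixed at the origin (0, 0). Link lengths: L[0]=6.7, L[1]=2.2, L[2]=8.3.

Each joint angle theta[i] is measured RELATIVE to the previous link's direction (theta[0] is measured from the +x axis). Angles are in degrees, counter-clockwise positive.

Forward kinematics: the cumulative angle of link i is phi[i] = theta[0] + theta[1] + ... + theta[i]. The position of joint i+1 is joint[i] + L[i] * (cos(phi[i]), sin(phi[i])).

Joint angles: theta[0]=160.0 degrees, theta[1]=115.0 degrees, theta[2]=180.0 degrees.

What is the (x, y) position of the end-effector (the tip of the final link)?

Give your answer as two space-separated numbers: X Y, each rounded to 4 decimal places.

joint[0] = (0.0000, 0.0000)  (base)
link 0: phi[0] = 160 = 160 deg
  cos(160 deg) = -0.9397, sin(160 deg) = 0.3420
  joint[1] = (0.0000, 0.0000) + 6.7 * (-0.9397, 0.3420) = (0.0000 + -6.2959, 0.0000 + 2.2915) = (-6.2959, 2.2915)
link 1: phi[1] = 160 + 115 = 275 deg
  cos(275 deg) = 0.0872, sin(275 deg) = -0.9962
  joint[2] = (-6.2959, 2.2915) + 2.2 * (0.0872, -0.9962) = (-6.2959 + 0.1917, 2.2915 + -2.1916) = (-6.1042, 0.0999)
link 2: phi[2] = 160 + 115 + 180 = 455 deg
  cos(455 deg) = -0.0872, sin(455 deg) = 0.9962
  joint[3] = (-6.1042, 0.0999) + 8.3 * (-0.0872, 0.9962) = (-6.1042 + -0.7234, 0.0999 + 8.2684) = (-6.8276, 8.3683)
End effector: (-6.8276, 8.3683)

Answer: -6.8276 8.3683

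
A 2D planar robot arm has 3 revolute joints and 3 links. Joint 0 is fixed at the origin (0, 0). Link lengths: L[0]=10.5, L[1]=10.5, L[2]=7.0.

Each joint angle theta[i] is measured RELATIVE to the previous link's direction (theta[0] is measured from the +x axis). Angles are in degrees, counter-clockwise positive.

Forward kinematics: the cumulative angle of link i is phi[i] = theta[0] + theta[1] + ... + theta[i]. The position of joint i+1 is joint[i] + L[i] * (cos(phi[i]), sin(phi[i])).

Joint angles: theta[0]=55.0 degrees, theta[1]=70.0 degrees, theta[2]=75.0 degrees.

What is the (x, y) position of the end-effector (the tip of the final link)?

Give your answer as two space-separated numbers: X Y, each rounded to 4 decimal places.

joint[0] = (0.0000, 0.0000)  (base)
link 0: phi[0] = 55 = 55 deg
  cos(55 deg) = 0.5736, sin(55 deg) = 0.8192
  joint[1] = (0.0000, 0.0000) + 10.5 * (0.5736, 0.8192) = (0.0000 + 6.0226, 0.0000 + 8.6011) = (6.0226, 8.6011)
link 1: phi[1] = 55 + 70 = 125 deg
  cos(125 deg) = -0.5736, sin(125 deg) = 0.8192
  joint[2] = (6.0226, 8.6011) + 10.5 * (-0.5736, 0.8192) = (6.0226 + -6.0226, 8.6011 + 8.6011) = (0.0000, 17.2022)
link 2: phi[2] = 55 + 70 + 75 = 200 deg
  cos(200 deg) = -0.9397, sin(200 deg) = -0.3420
  joint[3] = (0.0000, 17.2022) + 7 * (-0.9397, -0.3420) = (0.0000 + -6.5778, 17.2022 + -2.3941) = (-6.5778, 14.8081)
End effector: (-6.5778, 14.8081)

Answer: -6.5778 14.8081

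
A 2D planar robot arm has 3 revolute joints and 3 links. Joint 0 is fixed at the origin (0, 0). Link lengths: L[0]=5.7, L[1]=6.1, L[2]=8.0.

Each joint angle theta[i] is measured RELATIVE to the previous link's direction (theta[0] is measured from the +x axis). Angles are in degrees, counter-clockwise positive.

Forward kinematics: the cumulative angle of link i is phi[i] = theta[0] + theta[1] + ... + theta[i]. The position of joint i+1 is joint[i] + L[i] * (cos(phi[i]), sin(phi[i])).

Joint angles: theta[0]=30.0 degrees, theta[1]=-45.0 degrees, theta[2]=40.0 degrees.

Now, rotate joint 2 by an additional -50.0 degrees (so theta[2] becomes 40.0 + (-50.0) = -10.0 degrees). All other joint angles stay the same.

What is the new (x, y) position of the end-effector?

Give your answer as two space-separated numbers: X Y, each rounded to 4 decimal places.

Answer: 18.0790 -2.1097

Derivation:
joint[0] = (0.0000, 0.0000)  (base)
link 0: phi[0] = 30 = 30 deg
  cos(30 deg) = 0.8660, sin(30 deg) = 0.5000
  joint[1] = (0.0000, 0.0000) + 5.7 * (0.8660, 0.5000) = (0.0000 + 4.9363, 0.0000 + 2.8500) = (4.9363, 2.8500)
link 1: phi[1] = 30 + -45 = -15 deg
  cos(-15 deg) = 0.9659, sin(-15 deg) = -0.2588
  joint[2] = (4.9363, 2.8500) + 6.1 * (0.9659, -0.2588) = (4.9363 + 5.8921, 2.8500 + -1.5788) = (10.8285, 1.2712)
link 2: phi[2] = 30 + -45 + -10 = -25 deg
  cos(-25 deg) = 0.9063, sin(-25 deg) = -0.4226
  joint[3] = (10.8285, 1.2712) + 8 * (0.9063, -0.4226) = (10.8285 + 7.2505, 1.2712 + -3.3809) = (18.0790, -2.1097)
End effector: (18.0790, -2.1097)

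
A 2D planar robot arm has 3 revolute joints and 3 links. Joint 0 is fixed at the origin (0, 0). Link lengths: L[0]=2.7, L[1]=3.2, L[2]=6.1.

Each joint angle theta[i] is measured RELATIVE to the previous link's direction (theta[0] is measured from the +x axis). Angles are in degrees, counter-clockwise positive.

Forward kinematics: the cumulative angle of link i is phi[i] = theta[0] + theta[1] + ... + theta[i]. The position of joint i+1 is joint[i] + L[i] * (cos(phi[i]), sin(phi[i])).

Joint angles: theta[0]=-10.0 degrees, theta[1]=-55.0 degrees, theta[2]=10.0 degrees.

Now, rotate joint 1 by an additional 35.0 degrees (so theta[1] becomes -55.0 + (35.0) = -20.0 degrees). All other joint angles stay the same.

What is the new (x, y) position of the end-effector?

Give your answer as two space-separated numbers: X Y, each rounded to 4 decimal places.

Answer: 11.1624 -4.1552

Derivation:
joint[0] = (0.0000, 0.0000)  (base)
link 0: phi[0] = -10 = -10 deg
  cos(-10 deg) = 0.9848, sin(-10 deg) = -0.1736
  joint[1] = (0.0000, 0.0000) + 2.7 * (0.9848, -0.1736) = (0.0000 + 2.6590, 0.0000 + -0.4689) = (2.6590, -0.4689)
link 1: phi[1] = -10 + -20 = -30 deg
  cos(-30 deg) = 0.8660, sin(-30 deg) = -0.5000
  joint[2] = (2.6590, -0.4689) + 3.2 * (0.8660, -0.5000) = (2.6590 + 2.7713, -0.4689 + -1.6000) = (5.4303, -2.0689)
link 2: phi[2] = -10 + -20 + 10 = -20 deg
  cos(-20 deg) = 0.9397, sin(-20 deg) = -0.3420
  joint[3] = (5.4303, -2.0689) + 6.1 * (0.9397, -0.3420) = (5.4303 + 5.7321, -2.0689 + -2.0863) = (11.1624, -4.1552)
End effector: (11.1624, -4.1552)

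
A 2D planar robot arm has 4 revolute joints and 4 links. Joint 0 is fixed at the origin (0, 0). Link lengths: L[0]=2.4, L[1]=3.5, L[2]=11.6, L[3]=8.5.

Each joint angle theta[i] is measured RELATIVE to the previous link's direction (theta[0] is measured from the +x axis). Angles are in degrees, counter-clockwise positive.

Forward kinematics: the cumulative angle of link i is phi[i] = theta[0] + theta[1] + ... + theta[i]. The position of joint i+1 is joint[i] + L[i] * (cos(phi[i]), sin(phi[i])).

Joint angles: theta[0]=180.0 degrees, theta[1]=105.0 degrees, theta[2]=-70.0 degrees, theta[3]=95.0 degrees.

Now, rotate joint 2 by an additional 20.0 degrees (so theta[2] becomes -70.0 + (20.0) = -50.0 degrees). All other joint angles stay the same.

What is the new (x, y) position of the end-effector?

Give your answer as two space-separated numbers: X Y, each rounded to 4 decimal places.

Answer: -0.7864 -17.1329

Derivation:
joint[0] = (0.0000, 0.0000)  (base)
link 0: phi[0] = 180 = 180 deg
  cos(180 deg) = -1.0000, sin(180 deg) = 0.0000
  joint[1] = (0.0000, 0.0000) + 2.4 * (-1.0000, 0.0000) = (0.0000 + -2.4000, 0.0000 + 0.0000) = (-2.4000, 0.0000)
link 1: phi[1] = 180 + 105 = 285 deg
  cos(285 deg) = 0.2588, sin(285 deg) = -0.9659
  joint[2] = (-2.4000, 0.0000) + 3.5 * (0.2588, -0.9659) = (-2.4000 + 0.9059, 0.0000 + -3.3807) = (-1.4941, -3.3807)
link 2: phi[2] = 180 + 105 + -50 = 235 deg
  cos(235 deg) = -0.5736, sin(235 deg) = -0.8192
  joint[3] = (-1.4941, -3.3807) + 11.6 * (-0.5736, -0.8192) = (-1.4941 + -6.6535, -3.3807 + -9.5022) = (-8.1476, -12.8829)
link 3: phi[3] = 180 + 105 + -50 + 95 = 330 deg
  cos(330 deg) = 0.8660, sin(330 deg) = -0.5000
  joint[4] = (-8.1476, -12.8829) + 8.5 * (0.8660, -0.5000) = (-8.1476 + 7.3612, -12.8829 + -4.2500) = (-0.7864, -17.1329)
End effector: (-0.7864, -17.1329)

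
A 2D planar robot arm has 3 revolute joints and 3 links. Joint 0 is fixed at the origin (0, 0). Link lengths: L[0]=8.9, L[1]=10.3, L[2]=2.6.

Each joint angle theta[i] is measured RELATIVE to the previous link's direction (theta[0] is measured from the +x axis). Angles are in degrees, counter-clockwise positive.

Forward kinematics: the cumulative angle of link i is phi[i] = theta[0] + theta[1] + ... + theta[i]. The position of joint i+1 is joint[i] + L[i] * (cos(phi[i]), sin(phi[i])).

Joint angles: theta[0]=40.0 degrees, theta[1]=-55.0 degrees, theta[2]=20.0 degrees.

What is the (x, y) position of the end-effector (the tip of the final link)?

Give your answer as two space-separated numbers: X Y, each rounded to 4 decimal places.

joint[0] = (0.0000, 0.0000)  (base)
link 0: phi[0] = 40 = 40 deg
  cos(40 deg) = 0.7660, sin(40 deg) = 0.6428
  joint[1] = (0.0000, 0.0000) + 8.9 * (0.7660, 0.6428) = (0.0000 + 6.8178, 0.0000 + 5.7208) = (6.8178, 5.7208)
link 1: phi[1] = 40 + -55 = -15 deg
  cos(-15 deg) = 0.9659, sin(-15 deg) = -0.2588
  joint[2] = (6.8178, 5.7208) + 10.3 * (0.9659, -0.2588) = (6.8178 + 9.9490, 5.7208 + -2.6658) = (16.7668, 3.0550)
link 2: phi[2] = 40 + -55 + 20 = 5 deg
  cos(5 deg) = 0.9962, sin(5 deg) = 0.0872
  joint[3] = (16.7668, 3.0550) + 2.6 * (0.9962, 0.0872) = (16.7668 + 2.5901, 3.0550 + 0.2266) = (19.3569, 3.2816)
End effector: (19.3569, 3.2816)

Answer: 19.3569 3.2816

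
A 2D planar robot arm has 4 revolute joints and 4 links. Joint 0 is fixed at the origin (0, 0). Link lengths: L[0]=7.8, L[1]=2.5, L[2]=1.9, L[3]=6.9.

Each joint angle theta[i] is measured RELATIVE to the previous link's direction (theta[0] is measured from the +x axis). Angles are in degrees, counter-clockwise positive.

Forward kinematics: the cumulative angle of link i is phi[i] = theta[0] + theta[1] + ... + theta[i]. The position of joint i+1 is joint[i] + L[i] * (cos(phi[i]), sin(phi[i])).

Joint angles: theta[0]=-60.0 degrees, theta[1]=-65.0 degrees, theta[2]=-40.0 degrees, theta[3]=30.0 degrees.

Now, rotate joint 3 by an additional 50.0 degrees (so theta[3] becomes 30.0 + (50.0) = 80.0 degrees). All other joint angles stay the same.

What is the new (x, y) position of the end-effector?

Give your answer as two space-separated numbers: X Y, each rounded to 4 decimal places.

joint[0] = (0.0000, 0.0000)  (base)
link 0: phi[0] = -60 = -60 deg
  cos(-60 deg) = 0.5000, sin(-60 deg) = -0.8660
  joint[1] = (0.0000, 0.0000) + 7.8 * (0.5000, -0.8660) = (0.0000 + 3.9000, 0.0000 + -6.7550) = (3.9000, -6.7550)
link 1: phi[1] = -60 + -65 = -125 deg
  cos(-125 deg) = -0.5736, sin(-125 deg) = -0.8192
  joint[2] = (3.9000, -6.7550) + 2.5 * (-0.5736, -0.8192) = (3.9000 + -1.4339, -6.7550 + -2.0479) = (2.4661, -8.8029)
link 2: phi[2] = -60 + -65 + -40 = -165 deg
  cos(-165 deg) = -0.9659, sin(-165 deg) = -0.2588
  joint[3] = (2.4661, -8.8029) + 1.9 * (-0.9659, -0.2588) = (2.4661 + -1.8353, -8.8029 + -0.4918) = (0.6308, -9.2946)
link 3: phi[3] = -60 + -65 + -40 + 80 = -85 deg
  cos(-85 deg) = 0.0872, sin(-85 deg) = -0.9962
  joint[4] = (0.6308, -9.2946) + 6.9 * (0.0872, -0.9962) = (0.6308 + 0.6014, -9.2946 + -6.8737) = (1.2322, -16.1684)
End effector: (1.2322, -16.1684)

Answer: 1.2322 -16.1684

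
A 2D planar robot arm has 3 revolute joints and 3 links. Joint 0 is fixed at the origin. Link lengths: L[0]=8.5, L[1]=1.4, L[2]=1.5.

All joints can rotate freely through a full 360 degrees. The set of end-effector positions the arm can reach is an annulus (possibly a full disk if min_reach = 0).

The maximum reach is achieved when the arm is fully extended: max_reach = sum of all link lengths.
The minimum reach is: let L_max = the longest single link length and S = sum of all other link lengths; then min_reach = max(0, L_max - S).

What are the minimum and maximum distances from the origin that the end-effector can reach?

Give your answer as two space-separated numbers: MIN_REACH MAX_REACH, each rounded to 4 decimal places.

Link lengths: [8.5, 1.4, 1.5]
max_reach = 8.5 + 1.4 + 1.5 = 11.4
L_max = max([8.5, 1.4, 1.5]) = 8.5
S (sum of others) = 11.4 - 8.5 = 2.9
min_reach = max(0, 8.5 - 2.9) = max(0, 5.6) = 5.6

Answer: 5.6000 11.4000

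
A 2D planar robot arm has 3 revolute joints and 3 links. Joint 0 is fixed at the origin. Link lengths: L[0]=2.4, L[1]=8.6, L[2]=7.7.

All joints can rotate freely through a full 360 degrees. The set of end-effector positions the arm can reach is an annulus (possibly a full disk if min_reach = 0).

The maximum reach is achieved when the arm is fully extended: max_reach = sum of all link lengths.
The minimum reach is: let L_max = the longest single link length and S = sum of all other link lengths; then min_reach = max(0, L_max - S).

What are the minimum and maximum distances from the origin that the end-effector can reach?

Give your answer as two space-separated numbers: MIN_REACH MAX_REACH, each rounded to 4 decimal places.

Link lengths: [2.4, 8.6, 7.7]
max_reach = 2.4 + 8.6 + 7.7 = 18.7
L_max = max([2.4, 8.6, 7.7]) = 8.6
S (sum of others) = 18.7 - 8.6 = 10.1
min_reach = max(0, 8.6 - 10.1) = max(0, -1.5) = 0

Answer: 0.0000 18.7000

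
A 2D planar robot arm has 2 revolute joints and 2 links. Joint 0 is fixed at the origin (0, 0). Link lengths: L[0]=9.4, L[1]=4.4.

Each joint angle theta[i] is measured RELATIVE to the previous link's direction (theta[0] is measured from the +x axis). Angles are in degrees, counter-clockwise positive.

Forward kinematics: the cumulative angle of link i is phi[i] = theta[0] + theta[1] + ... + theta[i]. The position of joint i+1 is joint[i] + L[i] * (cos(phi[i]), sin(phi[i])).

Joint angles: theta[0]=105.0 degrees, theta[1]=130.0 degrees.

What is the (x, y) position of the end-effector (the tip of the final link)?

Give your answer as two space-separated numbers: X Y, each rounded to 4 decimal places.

joint[0] = (0.0000, 0.0000)  (base)
link 0: phi[0] = 105 = 105 deg
  cos(105 deg) = -0.2588, sin(105 deg) = 0.9659
  joint[1] = (0.0000, 0.0000) + 9.4 * (-0.2588, 0.9659) = (0.0000 + -2.4329, 0.0000 + 9.0797) = (-2.4329, 9.0797)
link 1: phi[1] = 105 + 130 = 235 deg
  cos(235 deg) = -0.5736, sin(235 deg) = -0.8192
  joint[2] = (-2.4329, 9.0797) + 4.4 * (-0.5736, -0.8192) = (-2.4329 + -2.5237, 9.0797 + -3.6043) = (-4.9566, 5.4754)
End effector: (-4.9566, 5.4754)

Answer: -4.9566 5.4754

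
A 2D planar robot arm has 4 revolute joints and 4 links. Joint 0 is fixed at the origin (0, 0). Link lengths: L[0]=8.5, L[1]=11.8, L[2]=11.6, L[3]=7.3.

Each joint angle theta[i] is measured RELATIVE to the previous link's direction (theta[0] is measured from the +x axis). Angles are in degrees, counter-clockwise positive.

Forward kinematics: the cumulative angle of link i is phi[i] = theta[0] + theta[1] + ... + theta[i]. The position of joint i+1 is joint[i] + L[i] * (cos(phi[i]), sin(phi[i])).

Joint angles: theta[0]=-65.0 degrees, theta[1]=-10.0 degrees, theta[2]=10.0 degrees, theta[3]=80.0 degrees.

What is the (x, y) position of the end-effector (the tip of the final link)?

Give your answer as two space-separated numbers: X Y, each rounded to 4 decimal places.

Answer: 18.6000 -27.7253

Derivation:
joint[0] = (0.0000, 0.0000)  (base)
link 0: phi[0] = -65 = -65 deg
  cos(-65 deg) = 0.4226, sin(-65 deg) = -0.9063
  joint[1] = (0.0000, 0.0000) + 8.5 * (0.4226, -0.9063) = (0.0000 + 3.5923, 0.0000 + -7.7036) = (3.5923, -7.7036)
link 1: phi[1] = -65 + -10 = -75 deg
  cos(-75 deg) = 0.2588, sin(-75 deg) = -0.9659
  joint[2] = (3.5923, -7.7036) + 11.8 * (0.2588, -0.9659) = (3.5923 + 3.0541, -7.7036 + -11.3979) = (6.6463, -19.1015)
link 2: phi[2] = -65 + -10 + 10 = -65 deg
  cos(-65 deg) = 0.4226, sin(-65 deg) = -0.9063
  joint[3] = (6.6463, -19.1015) + 11.6 * (0.4226, -0.9063) = (6.6463 + 4.9024, -19.1015 + -10.5132) = (11.5487, -29.6147)
link 3: phi[3] = -65 + -10 + 10 + 80 = 15 deg
  cos(15 deg) = 0.9659, sin(15 deg) = 0.2588
  joint[4] = (11.5487, -29.6147) + 7.3 * (0.9659, 0.2588) = (11.5487 + 7.0513, -29.6147 + 1.8894) = (18.6000, -27.7253)
End effector: (18.6000, -27.7253)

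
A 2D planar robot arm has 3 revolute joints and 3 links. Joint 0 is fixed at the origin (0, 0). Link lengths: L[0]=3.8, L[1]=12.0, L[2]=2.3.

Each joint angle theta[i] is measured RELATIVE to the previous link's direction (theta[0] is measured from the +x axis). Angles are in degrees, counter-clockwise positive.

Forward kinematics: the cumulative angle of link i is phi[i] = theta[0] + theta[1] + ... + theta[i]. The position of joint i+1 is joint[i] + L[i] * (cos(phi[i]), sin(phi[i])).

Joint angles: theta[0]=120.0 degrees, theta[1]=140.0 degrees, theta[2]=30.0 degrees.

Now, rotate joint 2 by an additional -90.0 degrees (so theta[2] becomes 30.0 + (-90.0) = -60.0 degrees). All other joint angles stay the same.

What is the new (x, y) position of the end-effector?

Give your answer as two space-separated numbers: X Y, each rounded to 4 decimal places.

joint[0] = (0.0000, 0.0000)  (base)
link 0: phi[0] = 120 = 120 deg
  cos(120 deg) = -0.5000, sin(120 deg) = 0.8660
  joint[1] = (0.0000, 0.0000) + 3.8 * (-0.5000, 0.8660) = (0.0000 + -1.9000, 0.0000 + 3.2909) = (-1.9000, 3.2909)
link 1: phi[1] = 120 + 140 = 260 deg
  cos(260 deg) = -0.1736, sin(260 deg) = -0.9848
  joint[2] = (-1.9000, 3.2909) + 12 * (-0.1736, -0.9848) = (-1.9000 + -2.0838, 3.2909 + -11.8177) = (-3.9838, -8.5268)
link 2: phi[2] = 120 + 140 + -60 = 200 deg
  cos(200 deg) = -0.9397, sin(200 deg) = -0.3420
  joint[3] = (-3.9838, -8.5268) + 2.3 * (-0.9397, -0.3420) = (-3.9838 + -2.1613, -8.5268 + -0.7866) = (-6.1451, -9.3134)
End effector: (-6.1451, -9.3134)

Answer: -6.1451 -9.3134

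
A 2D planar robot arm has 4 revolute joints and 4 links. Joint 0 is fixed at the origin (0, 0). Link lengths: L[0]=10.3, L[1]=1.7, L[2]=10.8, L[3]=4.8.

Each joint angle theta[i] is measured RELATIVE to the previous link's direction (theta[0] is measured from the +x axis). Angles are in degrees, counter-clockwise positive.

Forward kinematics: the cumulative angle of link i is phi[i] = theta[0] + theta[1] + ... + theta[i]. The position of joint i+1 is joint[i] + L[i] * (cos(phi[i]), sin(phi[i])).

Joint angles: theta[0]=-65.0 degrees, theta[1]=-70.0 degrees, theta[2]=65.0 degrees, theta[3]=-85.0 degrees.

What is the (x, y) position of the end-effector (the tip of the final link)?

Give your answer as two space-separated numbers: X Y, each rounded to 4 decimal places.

Answer: 2.4944 -22.7143

Derivation:
joint[0] = (0.0000, 0.0000)  (base)
link 0: phi[0] = -65 = -65 deg
  cos(-65 deg) = 0.4226, sin(-65 deg) = -0.9063
  joint[1] = (0.0000, 0.0000) + 10.3 * (0.4226, -0.9063) = (0.0000 + 4.3530, 0.0000 + -9.3350) = (4.3530, -9.3350)
link 1: phi[1] = -65 + -70 = -135 deg
  cos(-135 deg) = -0.7071, sin(-135 deg) = -0.7071
  joint[2] = (4.3530, -9.3350) + 1.7 * (-0.7071, -0.7071) = (4.3530 + -1.2021, -9.3350 + -1.2021) = (3.1509, -10.5371)
link 2: phi[2] = -65 + -70 + 65 = -70 deg
  cos(-70 deg) = 0.3420, sin(-70 deg) = -0.9397
  joint[3] = (3.1509, -10.5371) + 10.8 * (0.3420, -0.9397) = (3.1509 + 3.6938, -10.5371 + -10.1487) = (6.8447, -20.6857)
link 3: phi[3] = -65 + -70 + 65 + -85 = -155 deg
  cos(-155 deg) = -0.9063, sin(-155 deg) = -0.4226
  joint[4] = (6.8447, -20.6857) + 4.8 * (-0.9063, -0.4226) = (6.8447 + -4.3503, -20.6857 + -2.0286) = (2.4944, -22.7143)
End effector: (2.4944, -22.7143)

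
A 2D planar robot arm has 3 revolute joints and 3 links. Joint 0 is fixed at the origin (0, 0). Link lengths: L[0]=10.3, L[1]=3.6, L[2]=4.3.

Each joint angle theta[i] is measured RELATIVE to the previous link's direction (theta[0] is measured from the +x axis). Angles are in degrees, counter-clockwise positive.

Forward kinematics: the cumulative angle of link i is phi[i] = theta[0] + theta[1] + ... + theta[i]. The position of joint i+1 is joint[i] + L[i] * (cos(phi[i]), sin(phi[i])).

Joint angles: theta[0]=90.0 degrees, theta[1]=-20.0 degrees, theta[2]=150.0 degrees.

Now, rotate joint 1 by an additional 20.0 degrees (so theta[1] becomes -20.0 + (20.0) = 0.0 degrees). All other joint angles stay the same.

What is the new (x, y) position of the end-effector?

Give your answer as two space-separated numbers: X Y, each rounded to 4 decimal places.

Answer: -2.1500 10.1761

Derivation:
joint[0] = (0.0000, 0.0000)  (base)
link 0: phi[0] = 90 = 90 deg
  cos(90 deg) = 0.0000, sin(90 deg) = 1.0000
  joint[1] = (0.0000, 0.0000) + 10.3 * (0.0000, 1.0000) = (0.0000 + 0.0000, 0.0000 + 10.3000) = (0.0000, 10.3000)
link 1: phi[1] = 90 + 0 = 90 deg
  cos(90 deg) = 0.0000, sin(90 deg) = 1.0000
  joint[2] = (0.0000, 10.3000) + 3.6 * (0.0000, 1.0000) = (0.0000 + 0.0000, 10.3000 + 3.6000) = (0.0000, 13.9000)
link 2: phi[2] = 90 + 0 + 150 = 240 deg
  cos(240 deg) = -0.5000, sin(240 deg) = -0.8660
  joint[3] = (0.0000, 13.9000) + 4.3 * (-0.5000, -0.8660) = (0.0000 + -2.1500, 13.9000 + -3.7239) = (-2.1500, 10.1761)
End effector: (-2.1500, 10.1761)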